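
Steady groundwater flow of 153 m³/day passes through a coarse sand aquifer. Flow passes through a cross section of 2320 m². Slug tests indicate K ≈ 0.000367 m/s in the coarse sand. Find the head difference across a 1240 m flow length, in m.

2.58

Convert K: 0.000367 m/s × 86400 = 31.71 m/day.
From Q = K·A·i, i = Q / (K·A) = 153 / (31.71 × 2320) = 0.002080.
Head loss Δh = i · L = 0.002080 × 1240 = 2.579 m.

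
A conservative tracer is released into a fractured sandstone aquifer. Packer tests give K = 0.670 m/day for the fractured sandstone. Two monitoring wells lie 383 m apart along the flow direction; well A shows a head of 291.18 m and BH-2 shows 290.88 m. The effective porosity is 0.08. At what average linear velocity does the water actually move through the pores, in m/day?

0.00656

Hydraulic gradient i = (291.18 − 290.88) / 383 = 0.3 / 383 = 0.0007833.
Darcy flux q = K · i = 0.6700 × 0.0007833 = 0.0005248 m/day.
Seepage velocity v = q / n_e = 0.0005248 / 0.08 = 0.006560 m/day.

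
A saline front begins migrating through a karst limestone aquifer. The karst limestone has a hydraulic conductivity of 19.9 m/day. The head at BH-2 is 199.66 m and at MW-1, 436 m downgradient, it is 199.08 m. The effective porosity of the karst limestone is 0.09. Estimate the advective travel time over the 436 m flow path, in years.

4.06

Hydraulic gradient i = (199.66 − 199.08) / 436 = 0.58 / 436 = 0.001330.
Darcy flux q = K · i = 19.90 × 0.001330 = 0.02647 m/day.
Seepage velocity v = q / n_e = 0.02647 / 0.09 = 0.2941 m/day.
Travel time t = L / v = 436 / 0.2941 = 1482 days = 4.058 years.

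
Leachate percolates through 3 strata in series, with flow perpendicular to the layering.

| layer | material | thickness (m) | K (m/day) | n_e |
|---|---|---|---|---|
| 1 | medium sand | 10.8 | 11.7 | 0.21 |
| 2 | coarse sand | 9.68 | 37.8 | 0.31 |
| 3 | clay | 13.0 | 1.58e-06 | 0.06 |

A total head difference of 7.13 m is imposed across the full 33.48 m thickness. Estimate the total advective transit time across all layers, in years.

With flow normal to the layers, continuity requires the same specific discharge q through every layer.
Σ(b_i/K_i) = 10.8/11.7 + 9.68/37.8 + 13.0/1.58e-06 = 8.228e+06 d.
q = Δh / Σ(b_i/K_i) = 7.13 / 8.228e+06 = 8.666e-07 m/day.
In each layer the seepage velocity is v_i = q/n_i, so the layer transit time is t_i = b_i·n_i / q:
  layer 1 (medium sand): t_1 = 10.8 × 0.21 / 8.666e-07 = 2.617e+06 d
  layer 2 (coarse sand): t_2 = 9.68 × 0.31 / 8.666e-07 = 3.463e+06 d
  layer 3 (clay): t_3 = 13.0 × 0.06 / 8.666e-07 = 9.001e+05 d
Total t = Σ t_i = 6.980e+06 days = 19111 years.

19100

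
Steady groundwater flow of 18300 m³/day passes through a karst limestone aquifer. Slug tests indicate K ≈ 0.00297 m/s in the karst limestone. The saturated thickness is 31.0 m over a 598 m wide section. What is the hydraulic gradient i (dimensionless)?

0.00385

Convert K: 0.00297 m/s × 86400 = 256.6 m/day.
Cross-sectional area A = 598 × 31.0 = 18538 m².
From Q = K·A·i, i = Q / (K·A) = 18300 / (256.6 × 18538) = 0.003847.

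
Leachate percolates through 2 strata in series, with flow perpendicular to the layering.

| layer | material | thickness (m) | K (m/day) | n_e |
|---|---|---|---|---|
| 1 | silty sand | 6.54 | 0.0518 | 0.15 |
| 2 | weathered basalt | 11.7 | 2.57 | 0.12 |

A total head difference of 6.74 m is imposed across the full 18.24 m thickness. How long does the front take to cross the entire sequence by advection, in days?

46.3

With flow normal to the layers, continuity requires the same specific discharge q through every layer.
Σ(b_i/K_i) = 6.54/0.0518 + 11.7/2.57 = 130.8 d.
q = Δh / Σ(b_i/K_i) = 6.74 / 130.8 = 0.05153 m/day.
In each layer the seepage velocity is v_i = q/n_i, so the layer transit time is t_i = b_i·n_i / q:
  layer 1 (silty sand): t_1 = 6.54 × 0.15 / 0.05153 = 19.04 d
  layer 2 (weathered basalt): t_2 = 11.7 × 0.12 / 0.05153 = 27.25 d
Total t = Σ t_i = 46.29 days.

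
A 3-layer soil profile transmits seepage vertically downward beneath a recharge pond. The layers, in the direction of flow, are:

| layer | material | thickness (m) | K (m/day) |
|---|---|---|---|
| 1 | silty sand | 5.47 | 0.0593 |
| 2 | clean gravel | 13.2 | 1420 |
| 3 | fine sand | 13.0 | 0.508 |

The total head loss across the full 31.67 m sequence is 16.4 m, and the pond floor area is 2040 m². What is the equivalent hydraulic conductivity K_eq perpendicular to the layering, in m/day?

Flow is perpendicular to layering, so the layers act in series and the equivalent K is the thickness-weighted harmonic mean.
Total thickness L = 5.47 + 13.2 + 13.0 = 31.67 m.
Σ(b_i/K_i) = 5.47/0.0593 + 13.2/1420 + 13.0/0.508 = 117.8 d.
K_eq = L / Σ(b_i/K_i) = 31.67 / 117.8 = 0.2687 m/day.

0.269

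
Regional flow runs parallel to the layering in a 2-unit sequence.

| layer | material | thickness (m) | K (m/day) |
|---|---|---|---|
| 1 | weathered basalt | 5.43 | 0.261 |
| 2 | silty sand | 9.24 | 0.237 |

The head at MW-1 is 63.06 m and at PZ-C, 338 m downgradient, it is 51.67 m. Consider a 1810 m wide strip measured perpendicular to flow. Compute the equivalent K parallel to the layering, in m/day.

0.246

Flow is parallel to layering, so each bed carries its own Darcy discharge and the transmissivities add.
Σ(K_i·b_i) = 0.261×5.43 + 0.237×9.24 = 3.607 m²/day.
Total thickness b = 14.67 m, so K_eq = Σ(K_i·b_i)/b = 0.2459 m/day.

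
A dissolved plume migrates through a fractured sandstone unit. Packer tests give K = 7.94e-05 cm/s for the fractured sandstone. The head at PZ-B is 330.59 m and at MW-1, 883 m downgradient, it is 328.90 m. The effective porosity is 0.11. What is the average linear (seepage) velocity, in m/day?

0.00119

Convert K: 7.94e-05 cm/s × 864 = 0.06860 m/day.
Hydraulic gradient i = (330.59 − 328.90) / 883 = 1.69 / 883 = 0.001914.
Darcy flux q = K · i = 0.06860 × 0.001914 = 0.0001313 m/day.
Seepage velocity v = q / n_e = 0.0001313 / 0.11 = 0.001194 m/day.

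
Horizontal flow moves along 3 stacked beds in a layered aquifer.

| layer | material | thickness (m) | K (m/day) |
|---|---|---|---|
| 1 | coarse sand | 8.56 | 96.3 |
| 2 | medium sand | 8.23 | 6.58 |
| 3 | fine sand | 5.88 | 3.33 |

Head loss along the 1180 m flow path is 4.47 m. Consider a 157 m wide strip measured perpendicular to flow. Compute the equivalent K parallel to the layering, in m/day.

Flow is parallel to layering, so each bed carries its own Darcy discharge and the transmissivities add.
Σ(K_i·b_i) = 96.3×8.56 + 6.58×8.23 + 3.33×5.88 = 898.1 m²/day.
Total thickness b = 22.67 m, so K_eq = Σ(K_i·b_i)/b = 39.61 m/day.

39.6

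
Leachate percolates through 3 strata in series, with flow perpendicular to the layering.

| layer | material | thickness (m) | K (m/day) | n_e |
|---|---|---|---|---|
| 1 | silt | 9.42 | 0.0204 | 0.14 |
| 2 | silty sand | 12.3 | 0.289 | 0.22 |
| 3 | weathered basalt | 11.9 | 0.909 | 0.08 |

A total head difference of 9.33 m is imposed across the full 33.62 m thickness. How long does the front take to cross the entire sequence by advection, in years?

With flow normal to the layers, continuity requires the same specific discharge q through every layer.
Σ(b_i/K_i) = 9.42/0.0204 + 12.3/0.289 + 11.9/0.909 = 517.4 d.
q = Δh / Σ(b_i/K_i) = 9.33 / 517.4 = 0.01803 m/day.
In each layer the seepage velocity is v_i = q/n_i, so the layer transit time is t_i = b_i·n_i / q:
  layer 1 (silt): t_1 = 9.42 × 0.14 / 0.01803 = 73.14 d
  layer 2 (silty sand): t_2 = 12.3 × 0.22 / 0.01803 = 150.1 d
  layer 3 (weathered basalt): t_3 = 11.9 × 0.08 / 0.01803 = 52.80 d
Total t = Σ t_i = 276.0 days = 0.7556 years.

0.756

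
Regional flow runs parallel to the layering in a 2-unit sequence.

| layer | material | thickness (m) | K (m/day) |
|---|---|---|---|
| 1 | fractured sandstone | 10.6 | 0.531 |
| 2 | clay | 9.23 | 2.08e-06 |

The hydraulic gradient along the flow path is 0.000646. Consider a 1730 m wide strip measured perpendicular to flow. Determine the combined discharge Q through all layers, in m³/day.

Flow is parallel to layering, so each bed carries its own Darcy discharge and the transmissivities add.
Σ(K_i·b_i) = 0.531×10.6 + 2.08e-06×9.23 = 5.629 m²/day.
Hydraulic gradient i = 0.000646.
Q = Σ(K_i·b_i) · W · i = 5.629 × 1730 × 0.0006460 = 6.290 m³/day.

6.29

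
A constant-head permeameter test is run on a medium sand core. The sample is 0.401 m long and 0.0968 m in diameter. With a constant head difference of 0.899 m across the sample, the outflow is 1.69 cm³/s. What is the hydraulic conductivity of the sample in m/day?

8.85

Cross-sectional area A = π·(d/2)² = π × (0.0968/2)² = 0.007359 m².
Convert discharge: 1.69 cm³/s = 1.690e-06 m³/s.
Darcy's law rearranged: K = Q·L / (A·Δh) = 1.690e-06 × 0.401 / (0.007359 × 0.899) = 0.0001024 m/s = 8.850 m/day.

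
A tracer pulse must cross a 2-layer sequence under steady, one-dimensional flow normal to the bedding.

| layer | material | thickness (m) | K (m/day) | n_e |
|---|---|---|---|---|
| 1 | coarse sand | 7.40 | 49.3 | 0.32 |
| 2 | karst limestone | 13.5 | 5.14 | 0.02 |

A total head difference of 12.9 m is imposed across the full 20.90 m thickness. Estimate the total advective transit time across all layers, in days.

0.568

With flow normal to the layers, continuity requires the same specific discharge q through every layer.
Σ(b_i/K_i) = 7.40/49.3 + 13.5/5.14 = 2.777 d.
q = Δh / Σ(b_i/K_i) = 12.9 / 2.777 = 4.646 m/day.
In each layer the seepage velocity is v_i = q/n_i, so the layer transit time is t_i = b_i·n_i / q:
  layer 1 (coarse sand): t_1 = 7.40 × 0.32 / 4.646 = 0.5097 d
  layer 2 (karst limestone): t_2 = 13.5 × 0.02 / 4.646 = 0.05811 d
Total t = Σ t_i = 0.5678 days.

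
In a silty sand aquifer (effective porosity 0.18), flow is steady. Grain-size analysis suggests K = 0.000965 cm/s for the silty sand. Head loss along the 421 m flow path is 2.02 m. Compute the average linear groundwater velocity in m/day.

Convert K: 0.000965 cm/s × 864 = 0.8338 m/day.
Hydraulic gradient i = Δh / L = 2.02 / 421 = 0.004798.
Darcy flux q = K · i = 0.8338 × 0.004798 = 0.004000 m/day.
Seepage velocity v = q / n_e = 0.004000 / 0.18 = 0.02222 m/day.

0.0222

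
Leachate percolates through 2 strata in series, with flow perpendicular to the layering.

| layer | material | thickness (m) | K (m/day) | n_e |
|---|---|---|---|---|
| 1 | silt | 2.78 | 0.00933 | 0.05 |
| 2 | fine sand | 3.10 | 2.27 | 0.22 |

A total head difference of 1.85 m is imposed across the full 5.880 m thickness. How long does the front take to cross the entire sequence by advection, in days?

133

With flow normal to the layers, continuity requires the same specific discharge q through every layer.
Σ(b_i/K_i) = 2.78/0.00933 + 3.10/2.27 = 299.3 d.
q = Δh / Σ(b_i/K_i) = 1.85 / 299.3 = 0.006180 m/day.
In each layer the seepage velocity is v_i = q/n_i, so the layer transit time is t_i = b_i·n_i / q:
  layer 1 (silt): t_1 = 2.78 × 0.05 / 0.006180 = 22.49 d
  layer 2 (fine sand): t_2 = 3.10 × 0.22 / 0.006180 = 110.3 d
Total t = Σ t_i = 132.8 days.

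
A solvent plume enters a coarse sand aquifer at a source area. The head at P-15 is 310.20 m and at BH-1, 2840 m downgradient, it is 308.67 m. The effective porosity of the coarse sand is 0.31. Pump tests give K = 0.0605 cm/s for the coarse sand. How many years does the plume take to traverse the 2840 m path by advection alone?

85.6

Convert K: 0.0605 cm/s × 864 = 52.27 m/day.
Hydraulic gradient i = (310.20 − 308.67) / 2840 = 1.53 / 2840 = 0.0005387.
Darcy flux q = K · i = 52.27 × 0.0005387 = 0.02816 m/day.
Seepage velocity v = q / n_e = 0.02816 / 0.31 = 0.09084 m/day.
Travel time t = L / v = 2840 / 0.09084 = 31264 days = 85.59 years.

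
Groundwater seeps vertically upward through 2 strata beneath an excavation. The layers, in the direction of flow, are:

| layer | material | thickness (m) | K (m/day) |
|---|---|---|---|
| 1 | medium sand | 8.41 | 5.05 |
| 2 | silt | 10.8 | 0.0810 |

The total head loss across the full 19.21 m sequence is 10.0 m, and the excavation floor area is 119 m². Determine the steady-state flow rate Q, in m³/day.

Flow is perpendicular to layering, so the layers act in series and the equivalent K is the thickness-weighted harmonic mean.
Total thickness L = 8.41 + 10.8 = 19.21 m.
Σ(b_i/K_i) = 8.41/5.05 + 10.8/0.0810 = 135.0 d.
K_eq = L / Σ(b_i/K_i) = 19.21 / 135.0 = 0.1423 m/day.
Q = K_eq · A · (Δh/L) = 0.1423 × 119 × (10.0/19.21) = 8.815 m³/day.

8.81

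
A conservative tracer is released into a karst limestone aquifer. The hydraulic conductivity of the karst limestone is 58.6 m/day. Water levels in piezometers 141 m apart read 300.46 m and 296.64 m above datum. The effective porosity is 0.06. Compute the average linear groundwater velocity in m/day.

Hydraulic gradient i = (300.46 − 296.64) / 141 = 3.82 / 141 = 0.02709.
Darcy flux q = K · i = 58.60 × 0.02709 = 1.588 m/day.
Seepage velocity v = q / n_e = 1.588 / 0.06 = 26.46 m/day.

26.5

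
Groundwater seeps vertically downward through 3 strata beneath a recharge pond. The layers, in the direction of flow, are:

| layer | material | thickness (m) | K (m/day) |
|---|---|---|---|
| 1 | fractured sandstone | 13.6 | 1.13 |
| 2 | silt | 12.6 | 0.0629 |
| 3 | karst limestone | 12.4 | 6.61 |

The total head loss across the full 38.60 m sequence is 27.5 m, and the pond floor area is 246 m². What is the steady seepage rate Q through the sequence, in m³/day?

Flow is perpendicular to layering, so the layers act in series and the equivalent K is the thickness-weighted harmonic mean.
Total thickness L = 13.6 + 12.6 + 12.4 = 38.60 m.
Σ(b_i/K_i) = 13.6/1.13 + 12.6/0.0629 + 12.4/6.61 = 214.2 d.
K_eq = L / Σ(b_i/K_i) = 38.60 / 214.2 = 0.1802 m/day.
Q = K_eq · A · (Δh/L) = 0.1802 × 246 × (27.5/38.60) = 31.58 m³/day.

31.6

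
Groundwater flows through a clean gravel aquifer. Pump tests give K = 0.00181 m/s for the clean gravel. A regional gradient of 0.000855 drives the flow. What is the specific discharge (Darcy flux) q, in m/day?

Convert K: 0.00181 m/s × 86400 = 156.4 m/day.
Hydraulic gradient i = 0.000855.
Specific discharge q = K · i = 156.4 × 0.0008550 = 0.1337 m/day.

0.134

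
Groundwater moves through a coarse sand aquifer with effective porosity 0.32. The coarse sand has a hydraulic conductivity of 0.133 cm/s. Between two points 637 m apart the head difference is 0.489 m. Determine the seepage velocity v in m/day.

0.276

Convert K: 0.133 cm/s × 864 = 114.9 m/day.
Hydraulic gradient i = Δh / L = 0.489 / 637 = 0.0007677.
Darcy flux q = K · i = 114.9 × 0.0007677 = 0.08821 m/day.
Seepage velocity v = q / n_e = 0.08821 / 0.32 = 0.2757 m/day.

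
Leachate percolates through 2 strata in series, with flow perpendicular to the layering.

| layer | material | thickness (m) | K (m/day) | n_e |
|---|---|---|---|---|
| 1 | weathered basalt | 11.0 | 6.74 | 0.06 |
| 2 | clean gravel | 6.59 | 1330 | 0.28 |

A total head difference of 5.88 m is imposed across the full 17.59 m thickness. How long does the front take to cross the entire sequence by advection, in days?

With flow normal to the layers, continuity requires the same specific discharge q through every layer.
Σ(b_i/K_i) = 11.0/6.74 + 6.59/1330 = 1.637 d.
q = Δh / Σ(b_i/K_i) = 5.88 / 1.637 = 3.592 m/day.
In each layer the seepage velocity is v_i = q/n_i, so the layer transit time is t_i = b_i·n_i / q:
  layer 1 (weathered basalt): t_1 = 11.0 × 0.06 / 3.592 = 0.1837 d
  layer 2 (clean gravel): t_2 = 6.59 × 0.28 / 3.592 = 0.5137 d
Total t = Σ t_i = 0.6975 days.

0.697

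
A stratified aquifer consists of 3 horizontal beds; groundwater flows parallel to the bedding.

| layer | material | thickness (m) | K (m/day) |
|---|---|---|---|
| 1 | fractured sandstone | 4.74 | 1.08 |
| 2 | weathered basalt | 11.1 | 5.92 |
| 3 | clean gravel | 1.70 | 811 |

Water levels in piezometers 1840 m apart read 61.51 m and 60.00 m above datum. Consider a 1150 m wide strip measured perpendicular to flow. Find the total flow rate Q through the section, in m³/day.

1370

Flow is parallel to layering, so each bed carries its own Darcy discharge and the transmissivities add.
Σ(K_i·b_i) = 1.08×4.74 + 5.92×11.1 + 811×1.70 = 1450 m²/day.
Hydraulic gradient i = (61.51 − 60.00) / 1840 = 1.51 / 1840 = 0.0008207.
Q = Σ(K_i·b_i) · W · i = 1450 × 1150 × 0.0008207 = 1368 m³/day.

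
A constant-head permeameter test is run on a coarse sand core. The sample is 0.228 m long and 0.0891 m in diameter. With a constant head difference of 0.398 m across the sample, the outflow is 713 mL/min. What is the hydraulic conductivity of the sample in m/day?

94.3

Cross-sectional area A = π·(d/2)² = π × (0.0891/2)² = 0.006235 m².
Convert discharge: 713 mL/min = 1.188e-05 m³/s.
Darcy's law rearranged: K = Q·L / (A·Δh) = 1.188e-05 × 0.228 / (0.006235 × 0.398) = 0.001092 m/s = 94.33 m/day.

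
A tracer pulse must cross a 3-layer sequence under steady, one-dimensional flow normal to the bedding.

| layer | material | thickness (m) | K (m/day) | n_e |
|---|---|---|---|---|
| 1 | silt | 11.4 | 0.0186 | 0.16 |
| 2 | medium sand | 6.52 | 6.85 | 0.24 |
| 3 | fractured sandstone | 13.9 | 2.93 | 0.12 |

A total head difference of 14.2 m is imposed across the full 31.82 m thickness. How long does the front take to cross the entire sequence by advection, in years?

With flow normal to the layers, continuity requires the same specific discharge q through every layer.
Σ(b_i/K_i) = 11.4/0.0186 + 6.52/6.85 + 13.9/2.93 = 618.6 d.
q = Δh / Σ(b_i/K_i) = 14.2 / 618.6 = 0.02296 m/day.
In each layer the seepage velocity is v_i = q/n_i, so the layer transit time is t_i = b_i·n_i / q:
  layer 1 (silt): t_1 = 11.4 × 0.16 / 0.02296 = 79.46 d
  layer 2 (medium sand): t_2 = 6.52 × 0.24 / 0.02296 = 68.17 d
  layer 3 (fractured sandstone): t_3 = 13.9 × 0.12 / 0.02296 = 72.66 d
Total t = Σ t_i = 220.3 days = 0.6031 years.

0.603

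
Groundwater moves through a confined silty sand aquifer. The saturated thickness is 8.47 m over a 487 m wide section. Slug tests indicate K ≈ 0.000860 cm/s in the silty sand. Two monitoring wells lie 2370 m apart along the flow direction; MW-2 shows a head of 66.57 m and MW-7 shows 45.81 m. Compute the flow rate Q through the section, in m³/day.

26.8

Convert K: 0.000860 cm/s × 864 = 0.7430 m/day.
Cross-sectional area A = 487 × 8.47 = 4125 m².
Hydraulic gradient i = (66.57 − 45.81) / 2370 = 20.76 / 2370 = 0.008759.
Darcy's law: Q = K · A · i = 0.7430 × 4125 × 0.008759 = 26.85 m³/day.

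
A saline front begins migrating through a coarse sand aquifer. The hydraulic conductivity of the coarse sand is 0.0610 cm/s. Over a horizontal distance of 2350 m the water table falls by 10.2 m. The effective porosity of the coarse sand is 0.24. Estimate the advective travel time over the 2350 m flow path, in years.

6.75

Convert K: 0.0610 cm/s × 864 = 52.70 m/day.
Hydraulic gradient i = Δh / L = 10.2 / 2350 = 0.004340.
Darcy flux q = K · i = 52.70 × 0.004340 = 0.2288 m/day.
Seepage velocity v = q / n_e = 0.2288 / 0.24 = 0.9532 m/day.
Travel time t = L / v = 2350 / 0.9532 = 2465 days = 6.750 years.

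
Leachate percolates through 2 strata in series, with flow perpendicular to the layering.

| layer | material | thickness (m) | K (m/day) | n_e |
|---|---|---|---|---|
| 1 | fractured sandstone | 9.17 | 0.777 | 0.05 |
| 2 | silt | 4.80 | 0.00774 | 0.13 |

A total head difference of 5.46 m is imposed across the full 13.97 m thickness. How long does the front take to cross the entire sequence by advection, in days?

With flow normal to the layers, continuity requires the same specific discharge q through every layer.
Σ(b_i/K_i) = 9.17/0.777 + 4.80/0.00774 = 632.0 d.
q = Δh / Σ(b_i/K_i) = 5.46 / 632.0 = 0.008640 m/day.
In each layer the seepage velocity is v_i = q/n_i, so the layer transit time is t_i = b_i·n_i / q:
  layer 1 (fractured sandstone): t_1 = 9.17 × 0.05 / 0.008640 = 53.07 d
  layer 2 (silt): t_2 = 4.80 × 0.13 / 0.008640 = 72.22 d
Total t = Σ t_i = 125.3 days.

125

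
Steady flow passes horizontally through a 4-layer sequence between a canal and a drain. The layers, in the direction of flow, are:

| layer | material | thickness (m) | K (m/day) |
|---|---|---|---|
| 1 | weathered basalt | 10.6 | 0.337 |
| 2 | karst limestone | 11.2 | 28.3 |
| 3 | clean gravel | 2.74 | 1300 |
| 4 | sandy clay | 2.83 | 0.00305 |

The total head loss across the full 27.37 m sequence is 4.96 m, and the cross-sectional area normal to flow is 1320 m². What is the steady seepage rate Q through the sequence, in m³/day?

Flow is perpendicular to layering, so the layers act in series and the equivalent K is the thickness-weighted harmonic mean.
Total thickness L = 10.6 + 11.2 + 2.74 + 2.83 = 27.37 m.
Σ(b_i/K_i) = 10.6/0.337 + 11.2/28.3 + 2.74/1300 + 2.83/0.00305 = 959.7 d.
K_eq = L / Σ(b_i/K_i) = 27.37 / 959.7 = 0.02852 m/day.
Q = K_eq · A · (Δh/L) = 0.02852 × 1320 × (4.96/27.37) = 6.822 m³/day.

6.82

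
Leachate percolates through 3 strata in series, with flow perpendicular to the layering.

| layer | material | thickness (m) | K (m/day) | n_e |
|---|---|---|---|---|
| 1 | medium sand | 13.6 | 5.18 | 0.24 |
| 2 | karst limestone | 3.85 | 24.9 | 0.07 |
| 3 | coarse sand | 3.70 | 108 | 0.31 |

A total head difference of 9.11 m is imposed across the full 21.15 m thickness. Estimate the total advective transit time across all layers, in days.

1.45

With flow normal to the layers, continuity requires the same specific discharge q through every layer.
Σ(b_i/K_i) = 13.6/5.18 + 3.85/24.9 + 3.70/108 = 2.814 d.
q = Δh / Σ(b_i/K_i) = 9.11 / 2.814 = 3.237 m/day.
In each layer the seepage velocity is v_i = q/n_i, so the layer transit time is t_i = b_i·n_i / q:
  layer 1 (medium sand): t_1 = 13.6 × 0.24 / 3.237 = 1.008 d
  layer 2 (karst limestone): t_2 = 3.85 × 0.07 / 3.237 = 0.08326 d
  layer 3 (coarse sand): t_3 = 3.70 × 0.31 / 3.237 = 0.3543 d
Total t = Σ t_i = 1.446 days.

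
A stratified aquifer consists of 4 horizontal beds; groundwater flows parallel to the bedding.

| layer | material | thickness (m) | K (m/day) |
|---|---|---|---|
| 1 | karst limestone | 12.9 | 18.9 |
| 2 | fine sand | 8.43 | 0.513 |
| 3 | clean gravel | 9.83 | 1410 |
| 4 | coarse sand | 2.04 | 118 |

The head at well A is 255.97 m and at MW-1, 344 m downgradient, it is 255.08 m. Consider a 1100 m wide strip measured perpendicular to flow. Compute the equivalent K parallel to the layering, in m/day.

Flow is parallel to layering, so each bed carries its own Darcy discharge and the transmissivities add.
Σ(K_i·b_i) = 18.9×12.9 + 0.513×8.43 + 1410×9.83 + 118×2.04 = 14349 m²/day.
Total thickness b = 33.20 m, so K_eq = Σ(K_i·b_i)/b = 432.2 m/day.

432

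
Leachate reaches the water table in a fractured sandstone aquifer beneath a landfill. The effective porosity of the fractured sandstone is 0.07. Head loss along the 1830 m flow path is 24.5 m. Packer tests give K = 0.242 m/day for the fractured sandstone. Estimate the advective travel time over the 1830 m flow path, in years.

108

Hydraulic gradient i = Δh / L = 24.5 / 1830 = 0.01339.
Darcy flux q = K · i = 0.2420 × 0.01339 = 0.003240 m/day.
Seepage velocity v = q / n_e = 0.003240 / 0.07 = 0.04628 m/day.
Travel time t = L / v = 1830 / 0.04628 = 39538 days = 108.3 years.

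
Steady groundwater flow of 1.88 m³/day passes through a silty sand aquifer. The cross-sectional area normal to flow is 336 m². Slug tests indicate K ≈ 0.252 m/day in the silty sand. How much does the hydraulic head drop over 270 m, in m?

5.99

From Q = K·A·i, i = Q / (K·A) = 1.88 / (0.2520 × 336.0) = 0.02220.
Head loss Δh = i · L = 0.02220 × 270 = 5.995 m.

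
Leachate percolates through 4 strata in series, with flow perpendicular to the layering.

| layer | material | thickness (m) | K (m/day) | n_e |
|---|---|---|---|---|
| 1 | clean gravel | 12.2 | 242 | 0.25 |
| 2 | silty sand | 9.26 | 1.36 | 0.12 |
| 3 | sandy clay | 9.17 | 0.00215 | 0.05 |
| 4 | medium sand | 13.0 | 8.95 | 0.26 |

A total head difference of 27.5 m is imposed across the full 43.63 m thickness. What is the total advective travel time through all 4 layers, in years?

3.40

With flow normal to the layers, continuity requires the same specific discharge q through every layer.
Σ(b_i/K_i) = 12.2/242 + 9.26/1.36 + 9.17/0.00215 + 13.0/8.95 = 4273 d.
q = Δh / Σ(b_i/K_i) = 27.5 / 4273 = 0.006435 m/day.
In each layer the seepage velocity is v_i = q/n_i, so the layer transit time is t_i = b_i·n_i / q:
  layer 1 (clean gravel): t_1 = 12.2 × 0.25 / 0.006435 = 474.0 d
  layer 2 (silty sand): t_2 = 9.26 × 0.12 / 0.006435 = 172.7 d
  layer 3 (sandy clay): t_3 = 9.17 × 0.05 / 0.006435 = 71.25 d
  layer 4 (medium sand): t_4 = 13.0 × 0.26 / 0.006435 = 525.2 d
Total t = Σ t_i = 1243 days = 3.404 years.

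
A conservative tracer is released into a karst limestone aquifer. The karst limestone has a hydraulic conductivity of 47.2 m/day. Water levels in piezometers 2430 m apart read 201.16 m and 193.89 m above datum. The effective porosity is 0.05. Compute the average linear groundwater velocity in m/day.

Hydraulic gradient i = (201.16 − 193.89) / 2430 = 7.27 / 2430 = 0.002992.
Darcy flux q = K · i = 47.20 × 0.002992 = 0.1412 m/day.
Seepage velocity v = q / n_e = 0.1412 / 0.05 = 2.824 m/day.

2.82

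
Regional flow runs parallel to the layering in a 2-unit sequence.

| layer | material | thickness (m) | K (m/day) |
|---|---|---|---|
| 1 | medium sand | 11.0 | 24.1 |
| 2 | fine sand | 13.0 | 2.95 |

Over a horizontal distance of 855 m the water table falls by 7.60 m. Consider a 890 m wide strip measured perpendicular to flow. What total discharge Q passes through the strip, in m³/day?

Flow is parallel to layering, so each bed carries its own Darcy discharge and the transmissivities add.
Σ(K_i·b_i) = 24.1×11.0 + 2.95×13.0 = 303.5 m²/day.
Hydraulic gradient i = Δh / L = 7.60 / 855 = 0.008889.
Q = Σ(K_i·b_i) · W · i = 303.5 × 890 × 0.008889 = 2401 m³/day.

2400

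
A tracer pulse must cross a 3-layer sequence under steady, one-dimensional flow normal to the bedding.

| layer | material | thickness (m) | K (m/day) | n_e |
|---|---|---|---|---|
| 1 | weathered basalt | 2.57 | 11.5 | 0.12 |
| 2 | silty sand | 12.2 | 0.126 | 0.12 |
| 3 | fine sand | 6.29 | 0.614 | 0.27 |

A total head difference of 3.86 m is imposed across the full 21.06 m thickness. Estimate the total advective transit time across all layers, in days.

96.5

With flow normal to the layers, continuity requires the same specific discharge q through every layer.
Σ(b_i/K_i) = 2.57/11.5 + 12.2/0.126 + 6.29/0.614 = 107.3 d.
q = Δh / Σ(b_i/K_i) = 3.86 / 107.3 = 0.03598 m/day.
In each layer the seepage velocity is v_i = q/n_i, so the layer transit time is t_i = b_i·n_i / q:
  layer 1 (weathered basalt): t_1 = 2.57 × 0.12 / 0.03598 = 8.572 d
  layer 2 (silty sand): t_2 = 12.2 × 0.12 / 0.03598 = 40.69 d
  layer 3 (fine sand): t_3 = 6.29 × 0.27 / 0.03598 = 47.21 d
Total t = Σ t_i = 96.47 days.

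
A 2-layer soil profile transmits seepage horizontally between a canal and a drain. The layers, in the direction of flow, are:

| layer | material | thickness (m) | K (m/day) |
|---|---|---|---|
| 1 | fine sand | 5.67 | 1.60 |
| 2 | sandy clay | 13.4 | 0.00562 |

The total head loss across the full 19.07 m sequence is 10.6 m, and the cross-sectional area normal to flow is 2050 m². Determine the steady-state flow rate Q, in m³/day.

Flow is perpendicular to layering, so the layers act in series and the equivalent K is the thickness-weighted harmonic mean.
Total thickness L = 5.67 + 13.4 = 19.07 m.
Σ(b_i/K_i) = 5.67/1.60 + 13.4/0.00562 = 2388 d.
K_eq = L / Σ(b_i/K_i) = 19.07 / 2388 = 0.007986 m/day.
Q = K_eq · A · (Δh/L) = 0.007986 × 2050 × (10.6/19.07) = 9.100 m³/day.

9.10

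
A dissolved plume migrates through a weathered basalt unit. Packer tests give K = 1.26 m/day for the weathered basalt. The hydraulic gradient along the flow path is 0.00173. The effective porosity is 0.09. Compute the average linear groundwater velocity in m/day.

0.0242

Hydraulic gradient i = 0.00173.
Darcy flux q = K · i = 1.260 × 0.001730 = 0.002180 m/day.
Seepage velocity v = q / n_e = 0.002180 / 0.09 = 0.02422 m/day.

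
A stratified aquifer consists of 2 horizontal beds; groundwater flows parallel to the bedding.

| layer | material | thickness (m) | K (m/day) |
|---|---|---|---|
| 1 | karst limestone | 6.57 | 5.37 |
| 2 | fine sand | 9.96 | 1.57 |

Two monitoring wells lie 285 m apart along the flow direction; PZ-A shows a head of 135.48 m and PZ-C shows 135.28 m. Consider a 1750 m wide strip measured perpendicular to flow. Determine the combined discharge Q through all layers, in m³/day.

Flow is parallel to layering, so each bed carries its own Darcy discharge and the transmissivities add.
Σ(K_i·b_i) = 5.37×6.57 + 1.57×9.96 = 50.92 m²/day.
Hydraulic gradient i = (135.48 − 135.28) / 285 = 0.2 / 285 = 0.0007018.
Q = Σ(K_i·b_i) · W · i = 50.92 × 1750 × 0.0007018 = 62.53 m³/day.

62.5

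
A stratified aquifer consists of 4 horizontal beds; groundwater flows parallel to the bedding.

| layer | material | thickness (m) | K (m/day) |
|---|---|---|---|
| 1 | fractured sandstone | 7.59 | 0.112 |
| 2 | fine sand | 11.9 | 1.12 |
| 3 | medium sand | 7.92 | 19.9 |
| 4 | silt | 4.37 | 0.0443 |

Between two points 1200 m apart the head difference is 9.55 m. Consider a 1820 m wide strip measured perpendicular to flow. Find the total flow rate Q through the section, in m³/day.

2490

Flow is parallel to layering, so each bed carries its own Darcy discharge and the transmissivities add.
Σ(K_i·b_i) = 0.112×7.59 + 1.12×11.9 + 19.9×7.92 + 0.0443×4.37 = 172.0 m²/day.
Hydraulic gradient i = Δh / L = 9.55 / 1200 = 0.007958.
Q = Σ(K_i·b_i) · W · i = 172.0 × 1820 × 0.007958 = 2491 m³/day.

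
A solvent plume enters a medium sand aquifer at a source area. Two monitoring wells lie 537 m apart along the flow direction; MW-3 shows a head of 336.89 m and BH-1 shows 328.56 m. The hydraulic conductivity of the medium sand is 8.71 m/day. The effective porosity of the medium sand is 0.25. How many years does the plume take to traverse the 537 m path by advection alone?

2.72

Hydraulic gradient i = (336.89 − 328.56) / 537 = 8.33 / 537 = 0.01551.
Darcy flux q = K · i = 8.710 × 0.01551 = 0.1351 m/day.
Seepage velocity v = q / n_e = 0.1351 / 0.25 = 0.5404 m/day.
Travel time t = L / v = 537 / 0.5404 = 993.6 days = 2.720 years.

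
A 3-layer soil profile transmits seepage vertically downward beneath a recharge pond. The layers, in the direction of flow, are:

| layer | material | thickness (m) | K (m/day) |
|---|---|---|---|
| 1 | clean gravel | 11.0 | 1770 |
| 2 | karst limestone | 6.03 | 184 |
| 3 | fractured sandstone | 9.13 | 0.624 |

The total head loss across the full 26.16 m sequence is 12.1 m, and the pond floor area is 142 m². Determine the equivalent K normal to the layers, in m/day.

1.78

Flow is perpendicular to layering, so the layers act in series and the equivalent K is the thickness-weighted harmonic mean.
Total thickness L = 11.0 + 6.03 + 9.13 = 26.16 m.
Σ(b_i/K_i) = 11.0/1770 + 6.03/184 + 9.13/0.624 = 14.67 d.
K_eq = L / Σ(b_i/K_i) = 26.16 / 14.67 = 1.783 m/day.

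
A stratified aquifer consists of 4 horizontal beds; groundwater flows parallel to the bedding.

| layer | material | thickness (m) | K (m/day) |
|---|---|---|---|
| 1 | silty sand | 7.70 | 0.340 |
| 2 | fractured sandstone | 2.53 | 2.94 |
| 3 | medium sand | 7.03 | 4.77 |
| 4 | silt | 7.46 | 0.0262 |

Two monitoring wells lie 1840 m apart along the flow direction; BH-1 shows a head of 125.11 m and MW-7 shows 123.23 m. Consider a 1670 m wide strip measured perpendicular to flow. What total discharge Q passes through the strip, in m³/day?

74.7

Flow is parallel to layering, so each bed carries its own Darcy discharge and the transmissivities add.
Σ(K_i·b_i) = 0.340×7.70 + 2.94×2.53 + 4.77×7.03 + 0.0262×7.46 = 43.78 m²/day.
Hydraulic gradient i = (125.11 − 123.23) / 1840 = 1.88 / 1840 = 0.001022.
Q = Σ(K_i·b_i) · W · i = 43.78 × 1670 × 0.001022 = 74.71 m³/day.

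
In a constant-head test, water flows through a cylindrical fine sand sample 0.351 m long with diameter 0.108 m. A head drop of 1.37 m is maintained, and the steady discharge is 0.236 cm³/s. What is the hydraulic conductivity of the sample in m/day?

0.570

Cross-sectional area A = π·(d/2)² = π × (0.108/2)² = 0.009161 m².
Convert discharge: 0.236 cm³/s = 2.360e-07 m³/s.
Darcy's law rearranged: K = Q·L / (A·Δh) = 2.360e-07 × 0.351 / (0.009161 × 1.37) = 6.600e-06 m/s = 0.5703 m/day.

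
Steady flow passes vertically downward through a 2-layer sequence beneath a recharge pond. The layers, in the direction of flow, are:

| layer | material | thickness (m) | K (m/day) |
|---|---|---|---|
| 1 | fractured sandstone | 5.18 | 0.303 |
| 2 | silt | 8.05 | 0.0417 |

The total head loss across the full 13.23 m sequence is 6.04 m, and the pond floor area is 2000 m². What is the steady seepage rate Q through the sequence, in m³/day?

Flow is perpendicular to layering, so the layers act in series and the equivalent K is the thickness-weighted harmonic mean.
Total thickness L = 5.18 + 8.05 = 13.23 m.
Σ(b_i/K_i) = 5.18/0.303 + 8.05/0.0417 = 210.1 d.
K_eq = L / Σ(b_i/K_i) = 13.23 / 210.1 = 0.06296 m/day.
Q = K_eq · A · (Δh/L) = 0.06296 × 2000 × (6.04/13.23) = 57.49 m³/day.

57.5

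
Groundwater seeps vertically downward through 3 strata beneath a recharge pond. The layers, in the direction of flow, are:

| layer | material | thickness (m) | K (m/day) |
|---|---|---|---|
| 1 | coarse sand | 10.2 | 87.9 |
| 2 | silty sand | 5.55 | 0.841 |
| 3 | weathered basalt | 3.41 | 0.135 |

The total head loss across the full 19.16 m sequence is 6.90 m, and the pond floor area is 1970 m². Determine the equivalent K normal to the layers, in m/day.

Flow is perpendicular to layering, so the layers act in series and the equivalent K is the thickness-weighted harmonic mean.
Total thickness L = 10.2 + 5.55 + 3.41 = 19.16 m.
Σ(b_i/K_i) = 10.2/87.9 + 5.55/0.841 + 3.41/0.135 = 31.97 d.
K_eq = L / Σ(b_i/K_i) = 19.16 / 31.97 = 0.5992 m/day.

0.599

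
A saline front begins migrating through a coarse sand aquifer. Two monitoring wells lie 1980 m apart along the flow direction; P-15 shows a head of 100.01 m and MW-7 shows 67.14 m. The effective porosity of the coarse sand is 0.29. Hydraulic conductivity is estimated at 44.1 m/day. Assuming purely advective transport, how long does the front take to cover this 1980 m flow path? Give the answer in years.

Hydraulic gradient i = (100.01 − 67.14) / 1980 = 32.87 / 1980 = 0.01660.
Darcy flux q = K · i = 44.10 × 0.01660 = 0.7321 m/day.
Seepage velocity v = q / n_e = 0.7321 / 0.29 = 2.524 m/day.
Travel time t = L / v = 1980 / 2.524 = 784.3 days = 2.147 years.

2.15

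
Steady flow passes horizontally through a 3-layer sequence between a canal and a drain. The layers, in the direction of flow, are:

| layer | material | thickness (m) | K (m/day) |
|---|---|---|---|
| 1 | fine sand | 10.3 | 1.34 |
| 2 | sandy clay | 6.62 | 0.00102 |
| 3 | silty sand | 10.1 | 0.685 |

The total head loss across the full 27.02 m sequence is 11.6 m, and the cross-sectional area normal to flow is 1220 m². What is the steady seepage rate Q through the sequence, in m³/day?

2.17

Flow is perpendicular to layering, so the layers act in series and the equivalent K is the thickness-weighted harmonic mean.
Total thickness L = 10.3 + 6.62 + 10.1 = 27.02 m.
Σ(b_i/K_i) = 10.3/1.34 + 6.62/0.00102 + 10.1/0.685 = 6513 d.
K_eq = L / Σ(b_i/K_i) = 27.02 / 6513 = 0.004149 m/day.
Q = K_eq · A · (Δh/L) = 0.004149 × 1220 × (11.6/27.02) = 2.173 m³/day.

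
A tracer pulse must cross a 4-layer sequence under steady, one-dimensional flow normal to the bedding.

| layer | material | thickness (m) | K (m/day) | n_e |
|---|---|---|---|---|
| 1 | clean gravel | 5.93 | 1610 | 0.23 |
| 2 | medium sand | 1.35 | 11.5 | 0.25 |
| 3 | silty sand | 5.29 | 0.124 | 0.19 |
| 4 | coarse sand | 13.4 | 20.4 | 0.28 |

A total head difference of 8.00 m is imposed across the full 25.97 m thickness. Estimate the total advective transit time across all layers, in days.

35.1

With flow normal to the layers, continuity requires the same specific discharge q through every layer.
Σ(b_i/K_i) = 5.93/1610 + 1.35/11.5 + 5.29/0.124 + 13.4/20.4 = 43.44 d.
q = Δh / Σ(b_i/K_i) = 8.00 / 43.44 = 0.1842 m/day.
In each layer the seepage velocity is v_i = q/n_i, so the layer transit time is t_i = b_i·n_i / q:
  layer 1 (clean gravel): t_1 = 5.93 × 0.23 / 0.1842 = 7.406 d
  layer 2 (medium sand): t_2 = 1.35 × 0.25 / 0.1842 = 1.833 d
  layer 3 (silty sand): t_3 = 5.29 × 0.19 / 0.1842 = 5.458 d
  layer 4 (coarse sand): t_4 = 13.4 × 0.28 / 0.1842 = 20.37 d
Total t = Σ t_i = 35.07 days.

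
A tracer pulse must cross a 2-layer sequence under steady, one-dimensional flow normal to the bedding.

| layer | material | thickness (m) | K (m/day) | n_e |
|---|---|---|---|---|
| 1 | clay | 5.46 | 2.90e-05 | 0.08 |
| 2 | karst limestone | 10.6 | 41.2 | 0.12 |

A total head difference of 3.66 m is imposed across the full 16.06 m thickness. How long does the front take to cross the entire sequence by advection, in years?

241

With flow normal to the layers, continuity requires the same specific discharge q through every layer.
Σ(b_i/K_i) = 5.46/2.90e-05 + 10.6/41.2 = 1.883e+05 d.
q = Δh / Σ(b_i/K_i) = 3.66 / 1.883e+05 = 1.944e-05 m/day.
In each layer the seepage velocity is v_i = q/n_i, so the layer transit time is t_i = b_i·n_i / q:
  layer 1 (clay): t_1 = 5.46 × 0.08 / 1.944e-05 = 22470 d
  layer 2 (karst limestone): t_2 = 10.6 × 0.12 / 1.944e-05 = 65434 d
Total t = Σ t_i = 87903 days = 240.7 years.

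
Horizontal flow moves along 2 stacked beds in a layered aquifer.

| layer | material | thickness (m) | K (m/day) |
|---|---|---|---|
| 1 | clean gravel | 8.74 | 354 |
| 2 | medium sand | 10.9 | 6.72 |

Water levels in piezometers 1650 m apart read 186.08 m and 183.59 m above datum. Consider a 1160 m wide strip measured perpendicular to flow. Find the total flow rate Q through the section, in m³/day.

Flow is parallel to layering, so each bed carries its own Darcy discharge and the transmissivities add.
Σ(K_i·b_i) = 354×8.74 + 6.72×10.9 = 3167 m²/day.
Hydraulic gradient i = (186.08 − 183.59) / 1650 = 2.49 / 1650 = 0.001509.
Q = Σ(K_i·b_i) · W · i = 3167 × 1160 × 0.001509 = 5544 m³/day.

5540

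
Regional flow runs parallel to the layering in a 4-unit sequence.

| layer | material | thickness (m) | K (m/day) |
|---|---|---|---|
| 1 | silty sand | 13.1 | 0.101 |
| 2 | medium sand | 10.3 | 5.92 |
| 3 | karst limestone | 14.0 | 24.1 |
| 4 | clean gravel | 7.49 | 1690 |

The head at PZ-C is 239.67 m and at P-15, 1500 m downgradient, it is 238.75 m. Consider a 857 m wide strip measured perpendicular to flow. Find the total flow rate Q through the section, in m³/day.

Flow is parallel to layering, so each bed carries its own Darcy discharge and the transmissivities add.
Σ(K_i·b_i) = 0.101×13.1 + 5.92×10.3 + 24.1×14.0 + 1690×7.49 = 13058 m²/day.
Hydraulic gradient i = (239.67 − 238.75) / 1500 = 0.92 / 1500 = 0.0006133.
Q = Σ(K_i·b_i) · W · i = 13058 × 857 × 0.0006133 = 6864 m³/day.

6860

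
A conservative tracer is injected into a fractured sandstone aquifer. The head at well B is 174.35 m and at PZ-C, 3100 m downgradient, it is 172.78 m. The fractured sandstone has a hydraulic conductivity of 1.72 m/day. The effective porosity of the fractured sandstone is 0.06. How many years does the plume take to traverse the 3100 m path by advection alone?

585

Hydraulic gradient i = (174.35 − 172.78) / 3100 = 1.57 / 3100 = 0.0005065.
Darcy flux q = K · i = 1.720 × 0.0005065 = 0.0008711 m/day.
Seepage velocity v = q / n_e = 0.0008711 / 0.06 = 0.01452 m/day.
Travel time t = L / v = 3100 / 0.01452 = 2.135e+05 days = 584.6 years.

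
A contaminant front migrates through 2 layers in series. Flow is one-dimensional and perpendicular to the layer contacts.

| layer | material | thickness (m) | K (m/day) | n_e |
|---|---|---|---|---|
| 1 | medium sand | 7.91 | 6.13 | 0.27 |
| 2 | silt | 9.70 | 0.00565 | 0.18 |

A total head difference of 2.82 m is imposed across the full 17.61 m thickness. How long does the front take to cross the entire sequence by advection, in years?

6.47

With flow normal to the layers, continuity requires the same specific discharge q through every layer.
Σ(b_i/K_i) = 7.91/6.13 + 9.70/0.00565 = 1718 d.
q = Δh / Σ(b_i/K_i) = 2.82 / 1718 = 0.001641 m/day.
In each layer the seepage velocity is v_i = q/n_i, so the layer transit time is t_i = b_i·n_i / q:
  layer 1 (medium sand): t_1 = 7.91 × 0.27 / 0.001641 = 1301 d
  layer 2 (silt): t_2 = 9.70 × 0.18 / 0.001641 = 1064 d
Total t = Σ t_i = 2365 days = 6.475 years.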